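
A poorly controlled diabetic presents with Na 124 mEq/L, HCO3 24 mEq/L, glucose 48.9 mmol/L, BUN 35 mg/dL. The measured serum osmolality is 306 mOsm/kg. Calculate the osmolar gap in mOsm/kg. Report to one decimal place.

Calculated osmolality = 2·Na + glucose + BUN/2.8
= 2·124 + 48.9 + 35/2.8
= 248 + 48.90 + 12.50
= 309.4 mOsm/kg ≈ 309.4 mOsm/kg
Osmolar gap = measured − calculated = 306 − 309.4 = -3.4 mOsm/kg

-3.4 mOsm/kg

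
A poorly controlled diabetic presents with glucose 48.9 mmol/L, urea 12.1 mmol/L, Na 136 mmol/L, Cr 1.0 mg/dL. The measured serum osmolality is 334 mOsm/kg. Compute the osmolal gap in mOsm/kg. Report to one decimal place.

1.0 mOsm/kg

Calculated osmolality = 2·Na + glucose + urea
= 2·136 + 48.9 + 12.1
= 272 + 48.90 + 12.10
= 333 mOsm/kg ≈ 333.0 mOsm/kg
Osmolar gap = measured − calculated = 334 − 333.0 = 1.0 mOsm/kg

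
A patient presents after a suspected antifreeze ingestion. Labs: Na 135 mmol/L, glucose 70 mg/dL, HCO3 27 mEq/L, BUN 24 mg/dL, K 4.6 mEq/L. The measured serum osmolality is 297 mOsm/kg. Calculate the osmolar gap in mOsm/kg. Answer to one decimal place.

14.5 mOsm/kg

Calculated osmolality = 2·Na + glucose/18 + BUN/2.8
= 2·135 + 70/18 + 24/2.8
= 270 + 3.89 + 8.57
= 282.46 mOsm/kg ≈ 282.5 mOsm/kg
Osmolar gap = measured − calculated = 297 − 282.5 = 14.5 mOsm/kg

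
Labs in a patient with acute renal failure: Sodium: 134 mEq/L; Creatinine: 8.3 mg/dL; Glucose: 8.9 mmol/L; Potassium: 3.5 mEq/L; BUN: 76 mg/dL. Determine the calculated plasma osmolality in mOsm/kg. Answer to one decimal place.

304.0 mOsm/kg

Calculated osmolality = 2·Na + glucose + BUN/2.8
= 2·134 + 8.9 + 76/2.8
= 268 + 8.90 + 27.14
= 304.04 mOsm/kg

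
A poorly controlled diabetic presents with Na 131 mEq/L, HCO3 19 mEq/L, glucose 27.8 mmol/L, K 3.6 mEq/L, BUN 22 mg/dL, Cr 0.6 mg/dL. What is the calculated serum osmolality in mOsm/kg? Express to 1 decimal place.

Calculated osmolality = 2·Na + glucose + BUN/2.8
= 2·131 + 27.8 + 22/2.8
= 262 + 27.80 + 7.86
= 297.66 mOsm/kg

297.7 mOsm/kg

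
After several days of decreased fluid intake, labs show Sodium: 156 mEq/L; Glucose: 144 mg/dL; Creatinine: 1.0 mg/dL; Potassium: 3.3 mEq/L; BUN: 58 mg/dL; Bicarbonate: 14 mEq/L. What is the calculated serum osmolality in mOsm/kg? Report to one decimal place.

Calculated osmolality = 2·Na + glucose/18 + BUN/2.8
= 2·156 + 144/18 + 58/2.8
= 312 + 8 + 20.71
= 340.71 mOsm/kg

340.7 mOsm/kg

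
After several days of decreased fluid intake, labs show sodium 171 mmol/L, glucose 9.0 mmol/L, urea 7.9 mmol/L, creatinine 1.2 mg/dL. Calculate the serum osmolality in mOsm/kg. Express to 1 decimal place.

358.9 mOsm/kg

Calculated osmolality = 2·Na + glucose + urea
= 2·171 + 9 + 7.9
= 342 + 9 + 7.90
= 358.9 mOsm/kg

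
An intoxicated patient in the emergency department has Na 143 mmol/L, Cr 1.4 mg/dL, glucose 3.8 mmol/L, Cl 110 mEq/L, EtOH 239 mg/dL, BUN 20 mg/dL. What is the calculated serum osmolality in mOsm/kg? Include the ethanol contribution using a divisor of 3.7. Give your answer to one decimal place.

Calculated osmolality = 2·Na + glucose + BUN/2.8 + ethanol/3.7
= 2·143 + 3.8 + 20/2.8 + 239/3.7
= 286 + 3.80 + 7.14 + 64.59
= 361.53 mOsm/kg

361.5 mOsm/kg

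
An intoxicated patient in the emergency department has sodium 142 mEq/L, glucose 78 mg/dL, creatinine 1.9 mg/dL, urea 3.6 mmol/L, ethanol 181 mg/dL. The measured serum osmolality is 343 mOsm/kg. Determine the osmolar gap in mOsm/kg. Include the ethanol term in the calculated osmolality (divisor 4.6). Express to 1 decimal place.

11.7 mOsm/kg

Calculated osmolality = 2·Na + glucose/18 + urea + ethanol/4.6
= 2·142 + 78/18 + 3.6 + 181/4.6
= 284 + 4.33 + 3.60 + 39.35
= 331.28 mOsm/kg ≈ 331.3 mOsm/kg
Osmolar gap = measured − calculated = 343 − 331.3 = 11.7 mOsm/kg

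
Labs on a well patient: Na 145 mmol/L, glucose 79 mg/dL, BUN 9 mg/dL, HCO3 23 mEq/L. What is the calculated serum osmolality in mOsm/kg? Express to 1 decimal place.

Calculated osmolality = 2·Na + glucose/18 + BUN/2.8
= 2·145 + 79/18 + 9/2.8
= 290 + 4.39 + 3.21
= 297.6 mOsm/kg

297.6 mOsm/kg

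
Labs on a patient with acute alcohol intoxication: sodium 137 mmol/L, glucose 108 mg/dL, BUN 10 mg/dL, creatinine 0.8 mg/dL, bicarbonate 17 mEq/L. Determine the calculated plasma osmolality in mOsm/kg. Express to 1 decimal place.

Calculated osmolality = 2·Na + glucose/18 + BUN/2.8
= 2·137 + 108/18 + 10/2.8
= 274 + 6 + 3.57
= 283.57 mOsm/kg

283.6 mOsm/kg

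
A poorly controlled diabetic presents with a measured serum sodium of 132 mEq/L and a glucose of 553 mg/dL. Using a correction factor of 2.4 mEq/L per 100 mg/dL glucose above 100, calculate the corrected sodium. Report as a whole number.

Corrected Na = measured Na + 2.4 · (glucose − 100)/100
= 132 + 2.4 · (553 − 100)/100
= 132 + 10.9
= 142.9 mEq/L

143 mEq/L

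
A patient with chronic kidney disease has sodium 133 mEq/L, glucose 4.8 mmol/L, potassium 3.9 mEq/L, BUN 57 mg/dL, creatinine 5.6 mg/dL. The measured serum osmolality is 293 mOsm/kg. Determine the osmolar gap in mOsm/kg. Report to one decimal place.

1.8 mOsm/kg

Calculated osmolality = 2·Na + glucose + BUN/2.8
= 2·133 + 4.8 + 57/2.8
= 266 + 4.80 + 20.36
= 291.16 mOsm/kg ≈ 291.2 mOsm/kg
Osmolar gap = measured − calculated = 293 − 291.2 = 1.8 mOsm/kg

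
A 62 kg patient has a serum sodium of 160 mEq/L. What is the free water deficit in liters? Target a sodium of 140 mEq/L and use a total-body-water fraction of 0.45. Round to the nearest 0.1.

TBW = 0.45 · 62 = 27.9 L
Free water deficit = TBW · (Na/140 − 1)
= 27.9 · (160/140 − 1)
= 27.9 · 0.1429
= 3.99 L

4.0 L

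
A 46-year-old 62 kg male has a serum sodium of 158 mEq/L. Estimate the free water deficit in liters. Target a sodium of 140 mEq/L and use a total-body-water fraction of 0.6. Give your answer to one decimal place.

4.8 L

TBW = 0.6 · 62 = 37.2 L
Free water deficit = TBW · (Na/140 − 1)
= 37.2 · (158/140 − 1)
= 37.2 · 0.1286
= 4.78 L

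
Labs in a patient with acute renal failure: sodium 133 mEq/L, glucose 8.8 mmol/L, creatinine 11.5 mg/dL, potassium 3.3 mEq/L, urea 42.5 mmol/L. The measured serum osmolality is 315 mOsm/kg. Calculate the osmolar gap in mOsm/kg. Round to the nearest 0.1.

-2.3 mOsm/kg

Calculated osmolality = 2·Na + glucose + urea
= 2·133 + 8.8 + 42.5
= 266 + 8.80 + 42.50
= 317.3 mOsm/kg ≈ 317.3 mOsm/kg
Osmolar gap = measured − calculated = 315 − 317.3 = -2.3 mOsm/kg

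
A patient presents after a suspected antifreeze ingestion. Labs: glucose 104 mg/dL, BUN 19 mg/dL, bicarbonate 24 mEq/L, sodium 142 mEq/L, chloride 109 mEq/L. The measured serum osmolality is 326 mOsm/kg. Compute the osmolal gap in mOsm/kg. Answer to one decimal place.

29.4 mOsm/kg

Calculated osmolality = 2·Na + glucose/18 + BUN/2.8
= 2·142 + 104/18 + 19/2.8
= 284 + 5.78 + 6.79
= 296.57 mOsm/kg ≈ 296.6 mOsm/kg
Osmolar gap = measured − calculated = 326 − 296.6 = 29.4 mOsm/kg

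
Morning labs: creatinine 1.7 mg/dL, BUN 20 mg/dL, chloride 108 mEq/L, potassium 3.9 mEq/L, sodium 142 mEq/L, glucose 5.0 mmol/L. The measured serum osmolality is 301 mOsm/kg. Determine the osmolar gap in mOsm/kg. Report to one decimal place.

4.9 mOsm/kg

Calculated osmolality = 2·Na + glucose + BUN/2.8
= 2·142 + 5 + 20/2.8
= 284 + 5 + 7.14
= 296.14 mOsm/kg ≈ 296.1 mOsm/kg
Osmolar gap = measured − calculated = 301 − 296.1 = 4.9 mOsm/kg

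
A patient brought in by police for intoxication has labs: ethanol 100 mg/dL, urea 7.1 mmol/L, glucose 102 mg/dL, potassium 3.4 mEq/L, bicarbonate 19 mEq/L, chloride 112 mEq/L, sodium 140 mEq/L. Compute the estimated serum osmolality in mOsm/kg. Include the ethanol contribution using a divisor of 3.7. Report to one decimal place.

Calculated osmolality = 2·Na + glucose/18 + urea + ethanol/3.7
= 2·140 + 102/18 + 7.1 + 100/3.7
= 280 + 5.67 + 7.10 + 27.03
= 319.8 mOsm/kg

319.8 mOsm/kg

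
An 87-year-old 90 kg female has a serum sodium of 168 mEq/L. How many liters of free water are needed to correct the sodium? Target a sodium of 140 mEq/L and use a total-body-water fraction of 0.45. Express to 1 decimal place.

TBW = 0.45 · 90 = 40.5 L
Free water deficit = TBW · (Na/140 − 1)
= 40.5 · (168/140 − 1)
= 40.5 · 0.2
= 8.1 L

8.1 L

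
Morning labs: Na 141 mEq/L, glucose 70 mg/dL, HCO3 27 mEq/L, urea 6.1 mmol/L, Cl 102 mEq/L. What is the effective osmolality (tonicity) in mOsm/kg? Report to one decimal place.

Effective osmolality excludes urea (freely permeant across cell membranes):
2·Na + glucose/18
= 2·141 + 70/18
= 282 + 3.89
= 285.89 mOsm/kg

285.9 mOsm/kg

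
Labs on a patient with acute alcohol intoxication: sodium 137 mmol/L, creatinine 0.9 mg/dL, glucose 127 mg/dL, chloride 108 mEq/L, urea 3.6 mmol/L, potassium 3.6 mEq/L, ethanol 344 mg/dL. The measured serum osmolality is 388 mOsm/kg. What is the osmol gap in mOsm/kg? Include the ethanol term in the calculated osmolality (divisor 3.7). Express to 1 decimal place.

10.4 mOsm/kg

Calculated osmolality = 2·Na + glucose/18 + urea + ethanol/3.7
= 2·137 + 127/18 + 3.6 + 344/3.7
= 274 + 7.06 + 3.60 + 92.97
= 377.63 mOsm/kg ≈ 377.6 mOsm/kg
Osmolar gap = measured − calculated = 388 − 377.6 = 10.4 mOsm/kg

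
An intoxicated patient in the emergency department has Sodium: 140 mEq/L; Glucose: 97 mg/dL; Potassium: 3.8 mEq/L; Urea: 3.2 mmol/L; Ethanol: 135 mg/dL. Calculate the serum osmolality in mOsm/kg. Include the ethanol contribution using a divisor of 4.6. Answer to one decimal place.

317.9 mOsm/kg

Calculated osmolality = 2·Na + glucose/18 + urea + ethanol/4.6
= 2·140 + 97/18 + 3.2 + 135/4.6
= 280 + 5.39 + 3.20 + 29.35
= 317.94 mOsm/kg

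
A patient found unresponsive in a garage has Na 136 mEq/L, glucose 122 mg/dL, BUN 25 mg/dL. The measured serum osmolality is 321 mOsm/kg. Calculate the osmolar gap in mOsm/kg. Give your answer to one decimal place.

33.3 mOsm/kg

Calculated osmolality = 2·Na + glucose/18 + BUN/2.8
= 2·136 + 122/18 + 25/2.8
= 272 + 6.78 + 8.93
= 287.71 mOsm/kg ≈ 287.7 mOsm/kg
Osmolar gap = measured − calculated = 321 − 287.7 = 33.3 mOsm/kg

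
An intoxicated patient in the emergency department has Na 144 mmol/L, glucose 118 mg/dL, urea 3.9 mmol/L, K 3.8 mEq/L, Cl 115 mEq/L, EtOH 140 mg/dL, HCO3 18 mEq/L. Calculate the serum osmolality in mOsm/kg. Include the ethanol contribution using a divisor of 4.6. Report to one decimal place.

Calculated osmolality = 2·Na + glucose/18 + urea + ethanol/4.6
= 2·144 + 118/18 + 3.9 + 140/4.6
= 288 + 6.56 + 3.90 + 30.43
= 328.89 mOsm/kg

328.9 mOsm/kg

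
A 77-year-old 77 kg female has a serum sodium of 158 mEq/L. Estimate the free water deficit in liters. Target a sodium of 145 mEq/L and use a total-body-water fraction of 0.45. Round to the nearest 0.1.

3.1 L

TBW = 0.45 · 77 = 34.65 L
Free water deficit = TBW · (Na/145 − 1)
= 34.65 · (158/145 − 1)
= 34.65 · 0.0897
= 3.11 L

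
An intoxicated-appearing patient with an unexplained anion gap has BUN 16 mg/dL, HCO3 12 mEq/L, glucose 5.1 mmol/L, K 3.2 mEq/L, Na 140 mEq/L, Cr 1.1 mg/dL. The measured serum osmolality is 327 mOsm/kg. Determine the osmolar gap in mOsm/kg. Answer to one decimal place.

36.2 mOsm/kg

Calculated osmolality = 2·Na + glucose + BUN/2.8
= 2·140 + 5.1 + 16/2.8
= 280 + 5.10 + 5.71
= 290.81 mOsm/kg ≈ 290.8 mOsm/kg
Osmolar gap = measured − calculated = 327 − 290.8 = 36.2 mOsm/kg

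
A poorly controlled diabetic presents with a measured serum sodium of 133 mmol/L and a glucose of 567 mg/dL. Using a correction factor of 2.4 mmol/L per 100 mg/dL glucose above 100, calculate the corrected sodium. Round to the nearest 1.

144 mmol/L

Corrected Na = measured Na + 2.4 · (glucose − 100)/100
= 133 + 2.4 · (567 − 100)/100
= 133 + 11.2
= 144.2 mmol/L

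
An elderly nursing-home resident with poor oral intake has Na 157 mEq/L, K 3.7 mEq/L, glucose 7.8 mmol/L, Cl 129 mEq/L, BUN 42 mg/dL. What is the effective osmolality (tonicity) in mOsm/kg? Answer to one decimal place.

321.8 mOsm/kg

Effective osmolality excludes urea (freely permeant across cell membranes):
2·Na + glucose
= 2·157 + 7.8
= 314 + 7.8
= 321.8 mOsm/kg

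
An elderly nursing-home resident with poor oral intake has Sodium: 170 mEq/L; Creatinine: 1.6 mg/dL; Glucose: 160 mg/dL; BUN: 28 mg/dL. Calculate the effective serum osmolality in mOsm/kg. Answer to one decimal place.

348.9 mOsm/kg

Effective osmolality excludes urea (freely permeant across cell membranes):
2·Na + glucose/18
= 2·170 + 160/18
= 340 + 8.89
= 348.89 mOsm/kg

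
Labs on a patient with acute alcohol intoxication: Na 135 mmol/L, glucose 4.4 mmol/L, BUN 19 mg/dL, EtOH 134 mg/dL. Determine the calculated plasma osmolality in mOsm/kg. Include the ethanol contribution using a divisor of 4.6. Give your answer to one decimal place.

Calculated osmolality = 2·Na + glucose + BUN/2.8 + ethanol/4.6
= 2·135 + 4.4 + 19/2.8 + 134/4.6
= 270 + 4.40 + 6.79 + 29.13
= 310.32 mOsm/kg

310.3 mOsm/kg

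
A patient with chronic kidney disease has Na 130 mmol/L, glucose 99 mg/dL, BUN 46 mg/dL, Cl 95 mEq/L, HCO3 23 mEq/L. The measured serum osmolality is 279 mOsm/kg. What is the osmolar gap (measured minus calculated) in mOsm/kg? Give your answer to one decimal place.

-2.9 mOsm/kg

Calculated osmolality = 2·Na + glucose/18 + BUN/2.8
= 2·130 + 99/18 + 46/2.8
= 260 + 5.50 + 16.43
= 281.93 mOsm/kg ≈ 281.9 mOsm/kg
Osmolar gap = measured − calculated = 279 − 281.9 = -2.9 mOsm/kg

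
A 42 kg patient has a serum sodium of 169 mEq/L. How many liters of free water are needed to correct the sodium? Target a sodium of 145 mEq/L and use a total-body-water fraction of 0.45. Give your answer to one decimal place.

TBW = 0.45 · 42 = 18.9 L
Free water deficit = TBW · (Na/145 − 1)
= 18.9 · (169/145 − 1)
= 18.9 · 0.1655
= 3.13 L

3.1 L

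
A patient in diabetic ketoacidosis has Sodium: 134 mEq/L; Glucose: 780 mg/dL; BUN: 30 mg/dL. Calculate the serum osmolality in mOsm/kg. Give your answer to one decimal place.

322.0 mOsm/kg

Calculated osmolality = 2·Na + glucose/18 + BUN/2.8
= 2·134 + 780/18 + 30/2.8
= 268 + 43.33 + 10.71
= 322.04 mOsm/kg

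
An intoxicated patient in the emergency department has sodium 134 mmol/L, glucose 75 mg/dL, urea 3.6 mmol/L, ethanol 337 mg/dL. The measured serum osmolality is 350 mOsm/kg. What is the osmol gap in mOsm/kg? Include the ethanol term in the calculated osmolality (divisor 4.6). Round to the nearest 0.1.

1.0 mOsm/kg

Calculated osmolality = 2·Na + glucose/18 + urea + ethanol/4.6
= 2·134 + 75/18 + 3.6 + 337/4.6
= 268 + 4.17 + 3.60 + 73.26
= 349.03 mOsm/kg ≈ 349.0 mOsm/kg
Osmolar gap = measured − calculated = 350 − 349.0 = 1.0 mOsm/kg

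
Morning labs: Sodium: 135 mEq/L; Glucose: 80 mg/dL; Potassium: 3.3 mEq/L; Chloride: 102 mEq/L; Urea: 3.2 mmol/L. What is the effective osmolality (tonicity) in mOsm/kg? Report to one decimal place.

274.4 mOsm/kg

Effective osmolality excludes urea (freely permeant across cell membranes):
2·Na + glucose/18
= 2·135 + 80/18
= 270 + 4.44
= 274.44 mOsm/kg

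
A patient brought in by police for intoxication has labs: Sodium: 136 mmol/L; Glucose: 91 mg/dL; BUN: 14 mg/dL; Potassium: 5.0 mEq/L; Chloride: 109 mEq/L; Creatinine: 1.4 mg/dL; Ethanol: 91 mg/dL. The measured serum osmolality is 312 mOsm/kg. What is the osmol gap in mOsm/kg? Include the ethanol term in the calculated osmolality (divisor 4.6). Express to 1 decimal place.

Calculated osmolality = 2·Na + glucose/18 + BUN/2.8 + ethanol/4.6
= 2·136 + 91/18 + 14/2.8 + 91/4.6
= 272 + 5.06 + 5 + 19.78
= 301.84 mOsm/kg ≈ 301.8 mOsm/kg
Osmolar gap = measured − calculated = 312 − 301.8 = 10.2 mOsm/kg

10.2 mOsm/kg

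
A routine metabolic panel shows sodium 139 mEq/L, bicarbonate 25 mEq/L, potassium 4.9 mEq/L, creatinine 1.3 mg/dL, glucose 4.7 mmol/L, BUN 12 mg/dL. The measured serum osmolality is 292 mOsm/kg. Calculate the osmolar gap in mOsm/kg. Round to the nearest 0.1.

5.0 mOsm/kg

Calculated osmolality = 2·Na + glucose + BUN/2.8
= 2·139 + 4.7 + 12/2.8
= 278 + 4.70 + 4.29
= 286.99 mOsm/kg ≈ 287.0 mOsm/kg
Osmolar gap = measured − calculated = 292 − 287.0 = 5.0 mOsm/kg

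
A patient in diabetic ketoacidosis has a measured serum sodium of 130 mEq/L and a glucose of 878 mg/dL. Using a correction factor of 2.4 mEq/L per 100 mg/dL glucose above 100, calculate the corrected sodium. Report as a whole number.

Corrected Na = measured Na + 2.4 · (glucose − 100)/100
= 130 + 2.4 · (878 − 100)/100
= 130 + 18.7
= 148.7 mEq/L

149 mEq/L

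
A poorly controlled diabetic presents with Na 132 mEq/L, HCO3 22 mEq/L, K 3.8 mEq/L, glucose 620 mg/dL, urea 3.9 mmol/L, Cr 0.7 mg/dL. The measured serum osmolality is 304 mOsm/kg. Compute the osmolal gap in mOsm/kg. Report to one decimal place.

Calculated osmolality = 2·Na + glucose/18 + urea
= 2·132 + 620/18 + 3.9
= 264 + 34.44 + 3.90
= 302.34 mOsm/kg ≈ 302.3 mOsm/kg
Osmolar gap = measured − calculated = 304 − 302.3 = 1.7 mOsm/kg

1.7 mOsm/kg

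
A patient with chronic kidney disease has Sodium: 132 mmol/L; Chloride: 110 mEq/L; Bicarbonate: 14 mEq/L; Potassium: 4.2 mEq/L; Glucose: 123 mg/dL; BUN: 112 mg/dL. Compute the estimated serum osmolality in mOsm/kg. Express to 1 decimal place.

Calculated osmolality = 2·Na + glucose/18 + BUN/2.8
= 2·132 + 123/18 + 112/2.8
= 264 + 6.83 + 40
= 310.83 mOsm/kg

310.8 mOsm/kg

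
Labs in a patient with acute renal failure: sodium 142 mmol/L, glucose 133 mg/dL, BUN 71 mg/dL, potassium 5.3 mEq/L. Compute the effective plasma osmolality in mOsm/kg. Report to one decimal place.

Effective osmolality excludes urea (freely permeant across cell membranes):
2·Na + glucose/18
= 2·142 + 133/18
= 284 + 7.39
= 291.39 mOsm/kg

291.4 mOsm/kg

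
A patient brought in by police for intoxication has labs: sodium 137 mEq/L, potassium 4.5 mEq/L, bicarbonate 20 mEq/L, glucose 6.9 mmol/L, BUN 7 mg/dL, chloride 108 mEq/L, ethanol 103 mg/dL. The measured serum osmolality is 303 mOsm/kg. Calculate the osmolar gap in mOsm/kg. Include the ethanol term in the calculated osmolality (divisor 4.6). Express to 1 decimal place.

Calculated osmolality = 2·Na + glucose + BUN/2.8 + ethanol/4.6
= 2·137 + 6.9 + 7/2.8 + 103/4.6
= 274 + 6.90 + 2.50 + 22.39
= 305.79 mOsm/kg ≈ 305.8 mOsm/kg
Osmolar gap = measured − calculated = 303 − 305.8 = -2.8 mOsm/kg

-2.8 mOsm/kg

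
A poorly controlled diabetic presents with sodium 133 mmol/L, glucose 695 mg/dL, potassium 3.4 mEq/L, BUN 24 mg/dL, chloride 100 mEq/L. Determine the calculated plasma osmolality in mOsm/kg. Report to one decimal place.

313.2 mOsm/kg

Calculated osmolality = 2·Na + glucose/18 + BUN/2.8
= 2·133 + 695/18 + 24/2.8
= 266 + 38.61 + 8.57
= 313.18 mOsm/kg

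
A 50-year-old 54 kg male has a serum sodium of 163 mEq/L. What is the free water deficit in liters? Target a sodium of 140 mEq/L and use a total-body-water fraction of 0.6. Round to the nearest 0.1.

5.3 L

TBW = 0.6 · 54 = 32.4 L
Free water deficit = TBW · (Na/140 − 1)
= 32.4 · (163/140 − 1)
= 32.4 · 0.1643
= 5.32 L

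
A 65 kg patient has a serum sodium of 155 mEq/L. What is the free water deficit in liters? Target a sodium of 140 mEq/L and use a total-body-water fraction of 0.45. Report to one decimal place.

3.1 L

TBW = 0.45 · 65 = 29.25 L
Free water deficit = TBW · (Na/140 − 1)
= 29.25 · (155/140 − 1)
= 29.25 · 0.1071
= 3.13 L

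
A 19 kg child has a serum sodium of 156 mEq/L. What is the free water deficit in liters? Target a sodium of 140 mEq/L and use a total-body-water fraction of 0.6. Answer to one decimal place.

TBW = 0.6 · 19 = 11.4 L
Free water deficit = TBW · (Na/140 − 1)
= 11.4 · (156/140 − 1)
= 11.4 · 0.1143
= 1.3 L

1.3 L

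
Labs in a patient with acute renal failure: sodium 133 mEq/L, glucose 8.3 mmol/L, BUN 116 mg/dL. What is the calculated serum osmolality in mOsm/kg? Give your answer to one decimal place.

315.7 mOsm/kg

Calculated osmolality = 2·Na + glucose + BUN/2.8
= 2·133 + 8.3 + 116/2.8
= 266 + 8.30 + 41.43
= 315.73 mOsm/kg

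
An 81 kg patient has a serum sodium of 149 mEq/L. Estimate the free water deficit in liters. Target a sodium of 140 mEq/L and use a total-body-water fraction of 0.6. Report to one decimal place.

3.1 L

TBW = 0.6 · 81 = 48.6 L
Free water deficit = TBW · (Na/140 − 1)
= 48.6 · (149/140 − 1)
= 48.6 · 0.0643
= 3.12 L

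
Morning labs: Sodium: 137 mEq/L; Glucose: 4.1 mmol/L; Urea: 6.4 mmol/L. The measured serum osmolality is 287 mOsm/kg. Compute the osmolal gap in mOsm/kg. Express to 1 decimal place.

Calculated osmolality = 2·Na + glucose + urea
= 2·137 + 4.1 + 6.4
= 274 + 4.10 + 6.40
= 284.5 mOsm/kg ≈ 284.5 mOsm/kg
Osmolar gap = measured − calculated = 287 − 284.5 = 2.5 mOsm/kg

2.5 mOsm/kg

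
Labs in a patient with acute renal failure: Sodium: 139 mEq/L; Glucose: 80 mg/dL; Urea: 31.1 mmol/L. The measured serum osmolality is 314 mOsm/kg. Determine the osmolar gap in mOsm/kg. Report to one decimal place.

Calculated osmolality = 2·Na + glucose/18 + urea
= 2·139 + 80/18 + 31.1
= 278 + 4.44 + 31.10
= 313.54 mOsm/kg ≈ 313.5 mOsm/kg
Osmolar gap = measured − calculated = 314 − 313.5 = 0.5 mOsm/kg

0.5 mOsm/kg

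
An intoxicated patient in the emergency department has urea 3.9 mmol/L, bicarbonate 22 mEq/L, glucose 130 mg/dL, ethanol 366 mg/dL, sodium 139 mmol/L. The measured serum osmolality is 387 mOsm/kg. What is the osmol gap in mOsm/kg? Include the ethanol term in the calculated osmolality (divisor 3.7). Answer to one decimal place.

Calculated osmolality = 2·Na + glucose/18 + urea + ethanol/3.7
= 2·139 + 130/18 + 3.9 + 366/3.7
= 278 + 7.22 + 3.90 + 98.92
= 388.04 mOsm/kg ≈ 388.0 mOsm/kg
Osmolar gap = measured − calculated = 387 − 388.0 = -1.0 mOsm/kg

-1.0 mOsm/kg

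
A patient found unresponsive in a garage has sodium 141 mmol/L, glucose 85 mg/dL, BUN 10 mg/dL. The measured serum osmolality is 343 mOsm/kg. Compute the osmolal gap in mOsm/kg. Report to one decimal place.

52.7 mOsm/kg

Calculated osmolality = 2·Na + glucose/18 + BUN/2.8
= 2·141 + 85/18 + 10/2.8
= 282 + 4.72 + 3.57
= 290.29 mOsm/kg ≈ 290.3 mOsm/kg
Osmolar gap = measured − calculated = 343 − 290.3 = 52.7 mOsm/kg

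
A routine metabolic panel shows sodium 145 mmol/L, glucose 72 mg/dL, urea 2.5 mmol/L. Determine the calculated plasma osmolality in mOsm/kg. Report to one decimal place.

Calculated osmolality = 2·Na + glucose/18 + urea
= 2·145 + 72/18 + 2.5
= 290 + 4 + 2.50
= 296.5 mOsm/kg

296.5 mOsm/kg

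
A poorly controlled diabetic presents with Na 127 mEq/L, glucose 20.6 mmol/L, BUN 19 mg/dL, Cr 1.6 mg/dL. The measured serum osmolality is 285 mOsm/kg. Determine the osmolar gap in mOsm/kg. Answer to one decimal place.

Calculated osmolality = 2·Na + glucose + BUN/2.8
= 2·127 + 20.6 + 19/2.8
= 254 + 20.60 + 6.79
= 281.39 mOsm/kg ≈ 281.4 mOsm/kg
Osmolar gap = measured − calculated = 285 − 281.4 = 3.6 mOsm/kg

3.6 mOsm/kg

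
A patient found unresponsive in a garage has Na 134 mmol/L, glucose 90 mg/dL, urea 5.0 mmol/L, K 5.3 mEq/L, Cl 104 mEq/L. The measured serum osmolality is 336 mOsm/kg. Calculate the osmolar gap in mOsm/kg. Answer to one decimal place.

Calculated osmolality = 2·Na + glucose/18 + urea
= 2·134 + 90/18 + 5
= 268 + 5 + 5
= 278 mOsm/kg ≈ 278.0 mOsm/kg
Osmolar gap = measured − calculated = 336 − 278.0 = 58.0 mOsm/kg

58.0 mOsm/kg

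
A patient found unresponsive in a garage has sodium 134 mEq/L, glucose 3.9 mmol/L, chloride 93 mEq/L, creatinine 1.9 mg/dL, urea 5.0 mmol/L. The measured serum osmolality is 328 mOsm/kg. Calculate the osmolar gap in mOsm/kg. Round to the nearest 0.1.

Calculated osmolality = 2·Na + glucose + urea
= 2·134 + 3.9 + 5
= 268 + 3.90 + 5
= 276.9 mOsm/kg ≈ 276.9 mOsm/kg
Osmolar gap = measured − calculated = 328 − 276.9 = 51.1 mOsm/kg

51.1 mOsm/kg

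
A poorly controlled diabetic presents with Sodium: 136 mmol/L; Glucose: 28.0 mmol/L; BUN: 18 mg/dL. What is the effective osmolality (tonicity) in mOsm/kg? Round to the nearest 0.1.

300.0 mOsm/kg

Effective osmolality excludes urea (freely permeant across cell membranes):
2·Na + glucose
= 2·136 + 28
= 272 + 28
= 300 mOsm/kg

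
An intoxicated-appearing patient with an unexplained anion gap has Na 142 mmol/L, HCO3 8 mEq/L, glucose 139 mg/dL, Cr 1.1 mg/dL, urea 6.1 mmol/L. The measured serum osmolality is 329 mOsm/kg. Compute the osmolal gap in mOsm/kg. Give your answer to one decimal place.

Calculated osmolality = 2·Na + glucose/18 + urea
= 2·142 + 139/18 + 6.1
= 284 + 7.72 + 6.10
= 297.82 mOsm/kg ≈ 297.8 mOsm/kg
Osmolar gap = measured − calculated = 329 − 297.8 = 31.2 mOsm/kg

31.2 mOsm/kg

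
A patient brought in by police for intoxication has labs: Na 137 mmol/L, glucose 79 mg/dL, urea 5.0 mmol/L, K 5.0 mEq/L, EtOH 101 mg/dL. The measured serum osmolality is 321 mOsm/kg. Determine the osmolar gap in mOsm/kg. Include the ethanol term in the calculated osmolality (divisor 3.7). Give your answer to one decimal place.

10.3 mOsm/kg

Calculated osmolality = 2·Na + glucose/18 + urea + ethanol/3.7
= 2·137 + 79/18 + 5 + 101/3.7
= 274 + 4.39 + 5 + 27.30
= 310.69 mOsm/kg ≈ 310.7 mOsm/kg
Osmolar gap = measured − calculated = 321 − 310.7 = 10.3 mOsm/kg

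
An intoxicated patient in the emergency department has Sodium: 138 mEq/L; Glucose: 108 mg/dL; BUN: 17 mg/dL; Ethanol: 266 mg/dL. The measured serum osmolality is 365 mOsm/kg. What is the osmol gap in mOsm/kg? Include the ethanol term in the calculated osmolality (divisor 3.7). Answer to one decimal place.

5.0 mOsm/kg

Calculated osmolality = 2·Na + glucose/18 + BUN/2.8 + ethanol/3.7
= 2·138 + 108/18 + 17/2.8 + 266/3.7
= 276 + 6 + 6.07 + 71.89
= 359.96 mOsm/kg ≈ 360.0 mOsm/kg
Osmolar gap = measured − calculated = 365 − 360.0 = 5.0 mOsm/kg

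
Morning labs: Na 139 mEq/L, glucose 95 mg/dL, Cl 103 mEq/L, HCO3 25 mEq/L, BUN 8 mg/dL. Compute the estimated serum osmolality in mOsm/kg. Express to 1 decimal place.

286.1 mOsm/kg

Calculated osmolality = 2·Na + glucose/18 + BUN/2.8
= 2·139 + 95/18 + 8/2.8
= 278 + 5.28 + 2.86
= 286.14 mOsm/kg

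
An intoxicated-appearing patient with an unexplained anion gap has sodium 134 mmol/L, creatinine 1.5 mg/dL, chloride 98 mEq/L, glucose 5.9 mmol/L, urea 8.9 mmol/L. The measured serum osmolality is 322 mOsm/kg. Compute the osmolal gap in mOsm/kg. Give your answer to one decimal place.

Calculated osmolality = 2·Na + glucose + urea
= 2·134 + 5.9 + 8.9
= 268 + 5.90 + 8.90
= 282.8 mOsm/kg ≈ 282.8 mOsm/kg
Osmolar gap = measured − calculated = 322 − 282.8 = 39.2 mOsm/kg

39.2 mOsm/kg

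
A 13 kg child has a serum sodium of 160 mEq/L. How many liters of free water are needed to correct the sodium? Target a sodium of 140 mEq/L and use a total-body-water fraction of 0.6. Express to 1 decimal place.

TBW = 0.6 · 13 = 7.8 L
Free water deficit = TBW · (Na/140 − 1)
= 7.8 · (160/140 − 1)
= 7.8 · 0.1429
= 1.11 L

1.1 L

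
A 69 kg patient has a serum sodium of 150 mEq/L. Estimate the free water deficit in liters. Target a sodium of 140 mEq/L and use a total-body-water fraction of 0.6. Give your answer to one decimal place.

TBW = 0.6 · 69 = 41.4 L
Free water deficit = TBW · (Na/140 − 1)
= 41.4 · (150/140 − 1)
= 41.4 · 0.0714
= 2.96 L

3.0 L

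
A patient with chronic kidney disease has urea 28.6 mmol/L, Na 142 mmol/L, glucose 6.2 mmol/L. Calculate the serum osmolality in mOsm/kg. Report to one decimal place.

Calculated osmolality = 2·Na + glucose + urea
= 2·142 + 6.2 + 28.6
= 284 + 6.20 + 28.60
= 318.8 mOsm/kg

318.8 mOsm/kg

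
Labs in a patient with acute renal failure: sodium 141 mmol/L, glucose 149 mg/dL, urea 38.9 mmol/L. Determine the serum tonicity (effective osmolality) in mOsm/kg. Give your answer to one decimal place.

Effective osmolality excludes urea (freely permeant across cell membranes):
2·Na + glucose/18
= 2·141 + 149/18
= 282 + 8.28
= 290.28 mOsm/kg

290.3 mOsm/kg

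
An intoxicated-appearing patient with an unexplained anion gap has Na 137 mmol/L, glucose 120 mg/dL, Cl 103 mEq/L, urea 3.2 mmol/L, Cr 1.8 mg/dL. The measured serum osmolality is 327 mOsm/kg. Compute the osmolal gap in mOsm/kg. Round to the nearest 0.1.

43.1 mOsm/kg

Calculated osmolality = 2·Na + glucose/18 + urea
= 2·137 + 120/18 + 3.2
= 274 + 6.67 + 3.20
= 283.87 mOsm/kg ≈ 283.9 mOsm/kg
Osmolar gap = measured − calculated = 327 − 283.9 = 43.1 mOsm/kg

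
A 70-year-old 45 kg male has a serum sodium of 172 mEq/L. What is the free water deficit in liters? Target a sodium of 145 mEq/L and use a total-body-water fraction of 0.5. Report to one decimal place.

TBW = 0.5 · 45 = 22.5 L
Free water deficit = TBW · (Na/145 − 1)
= 22.5 · (172/145 − 1)
= 22.5 · 0.1862
= 4.19 L

4.2 L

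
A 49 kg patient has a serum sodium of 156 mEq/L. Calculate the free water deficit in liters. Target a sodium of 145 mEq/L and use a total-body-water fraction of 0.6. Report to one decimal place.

TBW = 0.6 · 49 = 29.4 L
Free water deficit = TBW · (Na/145 − 1)
= 29.4 · (156/145 − 1)
= 29.4 · 0.0759
= 2.23 L

2.2 L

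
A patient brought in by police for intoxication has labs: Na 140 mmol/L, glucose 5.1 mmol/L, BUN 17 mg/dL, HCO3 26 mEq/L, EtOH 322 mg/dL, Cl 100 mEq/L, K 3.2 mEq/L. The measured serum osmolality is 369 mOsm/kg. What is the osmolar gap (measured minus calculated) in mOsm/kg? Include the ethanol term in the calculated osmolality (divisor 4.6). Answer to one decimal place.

Calculated osmolality = 2·Na + glucose + BUN/2.8 + ethanol/4.6
= 2·140 + 5.1 + 17/2.8 + 322/4.6
= 280 + 5.10 + 6.07 + 70
= 361.17 mOsm/kg ≈ 361.2 mOsm/kg
Osmolar gap = measured − calculated = 369 − 361.2 = 7.8 mOsm/kg

7.8 mOsm/kg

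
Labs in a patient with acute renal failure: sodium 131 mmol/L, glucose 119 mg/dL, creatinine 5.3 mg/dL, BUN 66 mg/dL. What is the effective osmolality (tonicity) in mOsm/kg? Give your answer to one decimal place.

Effective osmolality excludes urea (freely permeant across cell membranes):
2·Na + glucose/18
= 2·131 + 119/18
= 262 + 6.61
= 268.61 mOsm/kg

268.6 mOsm/kg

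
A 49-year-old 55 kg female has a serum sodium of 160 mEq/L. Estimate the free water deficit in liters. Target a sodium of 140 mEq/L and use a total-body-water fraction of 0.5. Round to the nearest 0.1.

TBW = 0.5 · 55 = 27.5 L
Free water deficit = TBW · (Na/140 − 1)
= 27.5 · (160/140 − 1)
= 27.5 · 0.1429
= 3.93 L

3.9 L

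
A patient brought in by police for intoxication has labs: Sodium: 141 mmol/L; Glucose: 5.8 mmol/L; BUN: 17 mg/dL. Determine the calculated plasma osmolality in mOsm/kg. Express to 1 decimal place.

293.9 mOsm/kg

Calculated osmolality = 2·Na + glucose + BUN/2.8
= 2·141 + 5.8 + 17/2.8
= 282 + 5.80 + 6.07
= 293.87 mOsm/kg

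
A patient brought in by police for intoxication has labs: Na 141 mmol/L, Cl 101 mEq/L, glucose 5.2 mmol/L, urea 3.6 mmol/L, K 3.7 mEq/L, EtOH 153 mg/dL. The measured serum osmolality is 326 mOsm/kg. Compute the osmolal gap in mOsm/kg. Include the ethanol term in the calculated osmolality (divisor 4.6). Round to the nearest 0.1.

Calculated osmolality = 2·Na + glucose + urea + ethanol/4.6
= 2·141 + 5.2 + 3.6 + 153/4.6
= 282 + 5.20 + 3.60 + 33.26
= 324.06 mOsm/kg ≈ 324.1 mOsm/kg
Osmolar gap = measured − calculated = 326 − 324.1 = 1.9 mOsm/kg

1.9 mOsm/kg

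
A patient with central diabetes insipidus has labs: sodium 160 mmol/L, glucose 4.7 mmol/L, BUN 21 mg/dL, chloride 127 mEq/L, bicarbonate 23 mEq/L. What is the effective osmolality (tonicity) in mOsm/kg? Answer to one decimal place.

324.7 mOsm/kg

Effective osmolality excludes urea (freely permeant across cell membranes):
2·Na + glucose
= 2·160 + 4.7
= 320 + 4.7
= 324.7 mOsm/kg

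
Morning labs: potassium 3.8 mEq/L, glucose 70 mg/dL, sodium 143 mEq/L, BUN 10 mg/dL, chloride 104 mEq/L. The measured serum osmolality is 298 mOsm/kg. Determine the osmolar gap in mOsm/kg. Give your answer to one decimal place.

4.5 mOsm/kg

Calculated osmolality = 2·Na + glucose/18 + BUN/2.8
= 2·143 + 70/18 + 10/2.8
= 286 + 3.89 + 3.57
= 293.46 mOsm/kg ≈ 293.5 mOsm/kg
Osmolar gap = measured − calculated = 298 − 293.5 = 4.5 mOsm/kg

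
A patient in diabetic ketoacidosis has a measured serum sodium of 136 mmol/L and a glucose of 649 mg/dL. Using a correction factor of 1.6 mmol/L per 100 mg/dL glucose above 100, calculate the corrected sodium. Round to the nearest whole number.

145 mmol/L

Corrected Na = measured Na + 1.6 · (glucose − 100)/100
= 136 + 1.6 · (649 − 100)/100
= 136 + 8.8
= 144.8 mmol/L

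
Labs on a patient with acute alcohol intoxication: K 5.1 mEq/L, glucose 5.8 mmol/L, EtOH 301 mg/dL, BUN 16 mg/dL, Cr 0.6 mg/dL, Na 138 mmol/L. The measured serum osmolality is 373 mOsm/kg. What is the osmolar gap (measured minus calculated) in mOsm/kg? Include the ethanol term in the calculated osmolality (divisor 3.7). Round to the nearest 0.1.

Calculated osmolality = 2·Na + glucose + BUN/2.8 + ethanol/3.7
= 2·138 + 5.8 + 16/2.8 + 301/3.7
= 276 + 5.80 + 5.71 + 81.35
= 368.86 mOsm/kg ≈ 368.9 mOsm/kg
Osmolar gap = measured − calculated = 373 − 368.9 = 4.1 mOsm/kg

4.1 mOsm/kg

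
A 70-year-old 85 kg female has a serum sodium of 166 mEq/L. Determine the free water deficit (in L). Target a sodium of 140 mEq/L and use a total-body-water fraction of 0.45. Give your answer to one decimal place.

7.1 L

TBW = 0.45 · 85 = 38.25 L
Free water deficit = TBW · (Na/140 − 1)
= 38.25 · (166/140 − 1)
= 38.25 · 0.1857
= 7.1 L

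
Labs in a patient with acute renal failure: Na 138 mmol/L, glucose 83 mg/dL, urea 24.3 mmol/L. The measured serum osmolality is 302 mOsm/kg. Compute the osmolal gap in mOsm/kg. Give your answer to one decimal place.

Calculated osmolality = 2·Na + glucose/18 + urea
= 2·138 + 83/18 + 24.3
= 276 + 4.61 + 24.30
= 304.91 mOsm/kg ≈ 304.9 mOsm/kg
Osmolar gap = measured − calculated = 302 − 304.9 = -2.9 mOsm/kg

-2.9 mOsm/kg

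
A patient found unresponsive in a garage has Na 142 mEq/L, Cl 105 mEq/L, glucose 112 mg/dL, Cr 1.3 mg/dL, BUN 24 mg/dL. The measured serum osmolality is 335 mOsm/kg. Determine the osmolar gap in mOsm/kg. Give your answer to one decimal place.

36.2 mOsm/kg

Calculated osmolality = 2·Na + glucose/18 + BUN/2.8
= 2·142 + 112/18 + 24/2.8
= 284 + 6.22 + 8.57
= 298.79 mOsm/kg ≈ 298.8 mOsm/kg
Osmolar gap = measured − calculated = 335 − 298.8 = 36.2 mOsm/kg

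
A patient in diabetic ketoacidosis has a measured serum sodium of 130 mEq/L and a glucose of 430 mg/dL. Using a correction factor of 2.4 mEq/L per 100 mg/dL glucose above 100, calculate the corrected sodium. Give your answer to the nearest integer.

Corrected Na = measured Na + 2.4 · (glucose − 100)/100
= 130 + 2.4 · (430 − 100)/100
= 130 + 7.9
= 137.9 mEq/L

138 mEq/L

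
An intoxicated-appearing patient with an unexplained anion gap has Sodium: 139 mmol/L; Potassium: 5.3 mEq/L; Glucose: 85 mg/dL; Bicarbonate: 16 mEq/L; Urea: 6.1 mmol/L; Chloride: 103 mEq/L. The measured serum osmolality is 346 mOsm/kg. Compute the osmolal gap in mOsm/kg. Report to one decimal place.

57.2 mOsm/kg

Calculated osmolality = 2·Na + glucose/18 + urea
= 2·139 + 85/18 + 6.1
= 278 + 4.72 + 6.10
= 288.82 mOsm/kg ≈ 288.8 mOsm/kg
Osmolar gap = measured − calculated = 346 − 288.8 = 57.2 mOsm/kg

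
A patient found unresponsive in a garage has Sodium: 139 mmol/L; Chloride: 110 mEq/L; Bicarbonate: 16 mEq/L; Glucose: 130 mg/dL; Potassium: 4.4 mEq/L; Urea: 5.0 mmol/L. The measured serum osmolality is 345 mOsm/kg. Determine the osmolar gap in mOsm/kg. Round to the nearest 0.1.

Calculated osmolality = 2·Na + glucose/18 + urea
= 2·139 + 130/18 + 5
= 278 + 7.22 + 5
= 290.22 mOsm/kg ≈ 290.2 mOsm/kg
Osmolar gap = measured − calculated = 345 − 290.2 = 54.8 mOsm/kg

54.8 mOsm/kg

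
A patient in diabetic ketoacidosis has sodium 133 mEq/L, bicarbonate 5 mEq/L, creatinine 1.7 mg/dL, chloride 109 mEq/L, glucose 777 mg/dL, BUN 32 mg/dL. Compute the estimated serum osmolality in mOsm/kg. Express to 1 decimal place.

Calculated osmolality = 2·Na + glucose/18 + BUN/2.8
= 2·133 + 777/18 + 32/2.8
= 266 + 43.17 + 11.43
= 320.6 mOsm/kg

320.6 mOsm/kg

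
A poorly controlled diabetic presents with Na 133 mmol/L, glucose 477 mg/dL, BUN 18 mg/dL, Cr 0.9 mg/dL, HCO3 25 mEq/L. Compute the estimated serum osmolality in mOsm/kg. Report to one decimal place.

298.9 mOsm/kg

Calculated osmolality = 2·Na + glucose/18 + BUN/2.8
= 2·133 + 477/18 + 18/2.8
= 266 + 26.50 + 6.43
= 298.93 mOsm/kg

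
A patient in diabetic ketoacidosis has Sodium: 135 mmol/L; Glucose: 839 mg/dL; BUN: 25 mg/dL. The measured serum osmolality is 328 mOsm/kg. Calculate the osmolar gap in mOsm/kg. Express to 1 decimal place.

2.5 mOsm/kg

Calculated osmolality = 2·Na + glucose/18 + BUN/2.8
= 2·135 + 839/18 + 25/2.8
= 270 + 46.61 + 8.93
= 325.54 mOsm/kg ≈ 325.5 mOsm/kg
Osmolar gap = measured − calculated = 328 − 325.5 = 2.5 mOsm/kg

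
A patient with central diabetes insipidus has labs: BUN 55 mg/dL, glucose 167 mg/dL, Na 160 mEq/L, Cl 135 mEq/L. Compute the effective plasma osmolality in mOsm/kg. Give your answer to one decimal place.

329.3 mOsm/kg

Effective osmolality excludes urea (freely permeant across cell membranes):
2·Na + glucose/18
= 2·160 + 167/18
= 320 + 9.28
= 329.28 mOsm/kg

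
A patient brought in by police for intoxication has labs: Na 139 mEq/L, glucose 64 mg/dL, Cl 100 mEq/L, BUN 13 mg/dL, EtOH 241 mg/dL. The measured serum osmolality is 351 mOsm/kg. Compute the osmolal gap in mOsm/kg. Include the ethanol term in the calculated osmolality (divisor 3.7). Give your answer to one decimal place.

Calculated osmolality = 2·Na + glucose/18 + BUN/2.8 + ethanol/3.7
= 2·139 + 64/18 + 13/2.8 + 241/3.7
= 278 + 3.56 + 4.64 + 65.14
= 351.34 mOsm/kg ≈ 351.3 mOsm/kg
Osmolar gap = measured − calculated = 351 − 351.3 = -0.3 mOsm/kg

-0.3 mOsm/kg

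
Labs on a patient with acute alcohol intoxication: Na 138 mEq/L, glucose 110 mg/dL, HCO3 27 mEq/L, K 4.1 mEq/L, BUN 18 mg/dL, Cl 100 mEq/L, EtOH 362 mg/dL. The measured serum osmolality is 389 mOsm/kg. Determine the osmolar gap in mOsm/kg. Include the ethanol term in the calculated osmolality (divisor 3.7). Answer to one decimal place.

Calculated osmolality = 2·Na + glucose/18 + BUN/2.8 + ethanol/3.7
= 2·138 + 110/18 + 18/2.8 + 362/3.7
= 276 + 6.11 + 6.43 + 97.84
= 386.38 mOsm/kg ≈ 386.4 mOsm/kg
Osmolar gap = measured − calculated = 389 − 386.4 = 2.6 mOsm/kg

2.6 mOsm/kg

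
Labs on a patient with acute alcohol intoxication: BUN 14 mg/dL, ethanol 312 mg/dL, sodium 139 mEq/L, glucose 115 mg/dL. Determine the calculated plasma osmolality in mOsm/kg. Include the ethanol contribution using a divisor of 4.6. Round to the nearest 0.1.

Calculated osmolality = 2·Na + glucose/18 + BUN/2.8 + ethanol/4.6
= 2·139 + 115/18 + 14/2.8 + 312/4.6
= 278 + 6.39 + 5 + 67.83
= 357.22 mOsm/kg

357.2 mOsm/kg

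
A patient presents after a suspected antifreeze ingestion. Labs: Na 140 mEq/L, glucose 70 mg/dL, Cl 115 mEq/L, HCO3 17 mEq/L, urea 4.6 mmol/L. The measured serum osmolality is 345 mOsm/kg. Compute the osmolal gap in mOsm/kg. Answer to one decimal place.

Calculated osmolality = 2·Na + glucose/18 + urea
= 2·140 + 70/18 + 4.6
= 280 + 3.89 + 4.60
= 288.49 mOsm/kg ≈ 288.5 mOsm/kg
Osmolar gap = measured − calculated = 345 − 288.5 = 56.5 mOsm/kg

56.5 mOsm/kg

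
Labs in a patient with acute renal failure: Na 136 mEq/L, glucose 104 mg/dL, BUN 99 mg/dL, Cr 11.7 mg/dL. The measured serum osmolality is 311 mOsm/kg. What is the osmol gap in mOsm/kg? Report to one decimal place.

Calculated osmolality = 2·Na + glucose/18 + BUN/2.8
= 2·136 + 104/18 + 99/2.8
= 272 + 5.78 + 35.36
= 313.14 mOsm/kg ≈ 313.1 mOsm/kg
Osmolar gap = measured − calculated = 311 − 313.1 = -2.1 mOsm/kg

-2.1 mOsm/kg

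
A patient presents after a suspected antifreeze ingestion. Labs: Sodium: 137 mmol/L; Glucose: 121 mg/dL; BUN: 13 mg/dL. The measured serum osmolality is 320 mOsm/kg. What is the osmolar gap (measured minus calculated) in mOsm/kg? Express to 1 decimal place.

Calculated osmolality = 2·Na + glucose/18 + BUN/2.8
= 2·137 + 121/18 + 13/2.8
= 274 + 6.72 + 4.64
= 285.36 mOsm/kg ≈ 285.4 mOsm/kg
Osmolar gap = measured − calculated = 320 − 285.4 = 34.6 mOsm/kg

34.6 mOsm/kg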